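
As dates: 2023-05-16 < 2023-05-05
False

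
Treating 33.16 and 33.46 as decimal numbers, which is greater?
33.46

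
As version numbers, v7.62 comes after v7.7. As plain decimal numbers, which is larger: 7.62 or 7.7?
7.7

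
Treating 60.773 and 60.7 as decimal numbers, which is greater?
60.773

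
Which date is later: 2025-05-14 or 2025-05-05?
2025-05-14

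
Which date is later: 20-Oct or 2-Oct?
20-Oct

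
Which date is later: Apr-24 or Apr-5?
Apr-24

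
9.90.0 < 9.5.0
False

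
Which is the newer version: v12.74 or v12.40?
v12.74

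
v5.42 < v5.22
False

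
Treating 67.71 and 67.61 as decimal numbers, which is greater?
67.71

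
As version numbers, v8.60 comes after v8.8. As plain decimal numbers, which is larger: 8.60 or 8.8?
8.8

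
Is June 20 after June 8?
Yes. Day 20 comes after day 8 in June — this is a date comparison, not a decimal one (the decimal 6.20 would be smaller than 6.8).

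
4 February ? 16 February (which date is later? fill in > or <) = <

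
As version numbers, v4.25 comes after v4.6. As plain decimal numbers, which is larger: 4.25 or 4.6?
4.6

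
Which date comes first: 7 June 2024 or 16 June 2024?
7 June 2024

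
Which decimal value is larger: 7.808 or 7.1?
7.808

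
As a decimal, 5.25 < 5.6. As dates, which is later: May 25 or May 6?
May 25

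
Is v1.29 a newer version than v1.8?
Yes. Version numbers are compared segment by segment as integers, not as decimals: minor version 29 > 8, so v1.29 > v1.8 (even though the decimal 1.29 < 1.8).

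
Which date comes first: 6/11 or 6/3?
6/3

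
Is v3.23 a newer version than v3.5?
Yes. Version numbers are compared segment by segment as integers, not as decimals: minor version 23 > 5, so v3.23 > v3.5 (even though the decimal 3.23 < 3.5).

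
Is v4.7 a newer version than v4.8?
No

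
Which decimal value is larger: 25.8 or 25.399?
25.8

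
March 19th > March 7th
True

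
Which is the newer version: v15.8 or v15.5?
v15.8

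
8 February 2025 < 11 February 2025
True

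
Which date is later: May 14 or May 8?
May 14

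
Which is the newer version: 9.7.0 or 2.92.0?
9.7.0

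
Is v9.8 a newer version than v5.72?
Yes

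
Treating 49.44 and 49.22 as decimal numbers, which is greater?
49.44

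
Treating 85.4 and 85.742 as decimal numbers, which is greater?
85.742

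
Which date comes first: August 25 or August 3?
August 3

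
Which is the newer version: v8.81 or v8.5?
v8.81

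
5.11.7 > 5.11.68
False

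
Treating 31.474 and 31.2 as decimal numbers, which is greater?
31.474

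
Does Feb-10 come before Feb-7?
No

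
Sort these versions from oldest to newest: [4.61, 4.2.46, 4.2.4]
[4.2.4, 4.2.46, 4.61]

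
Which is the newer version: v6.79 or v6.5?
v6.79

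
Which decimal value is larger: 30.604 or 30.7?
30.7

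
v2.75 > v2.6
True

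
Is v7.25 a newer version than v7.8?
Yes. Version numbers are compared segment by segment as integers, not as decimals: minor version 25 > 8, so v7.25 > v7.8 (even though the decimal 7.25 < 7.8).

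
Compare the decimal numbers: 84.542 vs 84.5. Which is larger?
84.542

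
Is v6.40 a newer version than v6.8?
Yes. Version numbers are compared segment by segment as integers, not as decimals: minor version 40 > 8, so v6.40 > v6.8 (even though the decimal 6.40 < 6.8).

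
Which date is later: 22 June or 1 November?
1 November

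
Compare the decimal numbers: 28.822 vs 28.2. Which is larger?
28.822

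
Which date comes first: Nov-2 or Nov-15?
Nov-2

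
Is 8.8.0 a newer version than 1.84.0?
Yes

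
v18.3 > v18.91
False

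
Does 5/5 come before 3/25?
No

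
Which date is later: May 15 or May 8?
May 15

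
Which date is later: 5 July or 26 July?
26 July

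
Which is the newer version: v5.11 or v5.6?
v5.11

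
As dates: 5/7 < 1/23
False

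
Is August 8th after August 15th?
No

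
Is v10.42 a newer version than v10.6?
Yes. Version numbers are compared segment by segment as integers, not as decimals: minor version 42 > 6, so v10.42 > v10.6 (even though the decimal 10.42 < 10.6).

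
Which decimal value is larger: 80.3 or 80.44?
80.44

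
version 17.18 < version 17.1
False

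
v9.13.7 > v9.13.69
False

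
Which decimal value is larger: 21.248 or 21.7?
21.7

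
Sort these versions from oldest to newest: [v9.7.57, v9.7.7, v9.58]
[v9.7.7, v9.7.57, v9.58]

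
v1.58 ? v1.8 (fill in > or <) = >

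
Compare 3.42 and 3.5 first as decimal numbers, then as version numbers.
As decimals: 3.42 < 3.5. As versions: v3.42 > v3.5 (minor version 42 > 5).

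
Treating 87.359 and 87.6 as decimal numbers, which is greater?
87.6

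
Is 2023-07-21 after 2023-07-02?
Yes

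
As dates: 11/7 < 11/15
True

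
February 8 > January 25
True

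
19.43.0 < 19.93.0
True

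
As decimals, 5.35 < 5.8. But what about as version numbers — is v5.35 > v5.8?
True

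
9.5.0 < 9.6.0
True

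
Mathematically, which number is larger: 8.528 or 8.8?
8.8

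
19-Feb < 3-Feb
False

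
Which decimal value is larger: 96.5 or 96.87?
96.87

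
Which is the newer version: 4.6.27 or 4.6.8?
4.6.27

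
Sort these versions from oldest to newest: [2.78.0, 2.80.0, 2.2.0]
[2.2.0, 2.78.0, 2.80.0]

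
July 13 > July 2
True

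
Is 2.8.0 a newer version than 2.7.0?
Yes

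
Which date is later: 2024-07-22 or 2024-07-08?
2024-07-22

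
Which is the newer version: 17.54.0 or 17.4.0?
17.54.0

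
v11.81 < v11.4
False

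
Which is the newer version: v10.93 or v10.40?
v10.93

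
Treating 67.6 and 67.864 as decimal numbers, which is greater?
67.864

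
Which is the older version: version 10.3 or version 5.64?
version 5.64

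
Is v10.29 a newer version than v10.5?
Yes. Version numbers are compared segment by segment as integers, not as decimals: minor version 29 > 5, so v10.29 > v10.5 (even though the decimal 10.29 < 10.5).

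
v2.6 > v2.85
False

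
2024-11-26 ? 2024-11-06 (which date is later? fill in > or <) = >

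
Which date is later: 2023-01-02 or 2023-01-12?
2023-01-12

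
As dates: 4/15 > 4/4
True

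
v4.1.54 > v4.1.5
True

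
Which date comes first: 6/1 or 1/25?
1/25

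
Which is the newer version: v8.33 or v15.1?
v15.1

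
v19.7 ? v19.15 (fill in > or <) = <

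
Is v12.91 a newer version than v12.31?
Yes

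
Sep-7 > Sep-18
False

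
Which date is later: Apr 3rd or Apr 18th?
Apr 18th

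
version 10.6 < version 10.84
True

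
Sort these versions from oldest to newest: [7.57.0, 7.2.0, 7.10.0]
[7.2.0, 7.10.0, 7.57.0]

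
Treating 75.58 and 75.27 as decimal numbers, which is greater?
75.58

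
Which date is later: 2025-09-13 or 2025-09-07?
2025-09-13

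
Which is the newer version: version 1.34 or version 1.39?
version 1.39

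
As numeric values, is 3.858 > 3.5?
True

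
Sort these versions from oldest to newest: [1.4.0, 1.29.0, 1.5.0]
[1.4.0, 1.5.0, 1.29.0]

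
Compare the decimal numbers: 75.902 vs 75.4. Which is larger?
75.902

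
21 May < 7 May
False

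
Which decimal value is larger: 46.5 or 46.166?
46.5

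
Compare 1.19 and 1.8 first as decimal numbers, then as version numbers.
As decimals: 1.19 < 1.8. As versions: v1.19 > v1.8 (minor version 19 > 8).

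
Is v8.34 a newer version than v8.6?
Yes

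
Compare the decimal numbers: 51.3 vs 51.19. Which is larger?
51.3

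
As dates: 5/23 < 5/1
False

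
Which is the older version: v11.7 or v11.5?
v11.5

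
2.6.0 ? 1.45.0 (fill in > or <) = >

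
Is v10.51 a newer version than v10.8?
Yes. Version numbers are compared segment by segment as integers, not as decimals: minor version 51 > 8, so v10.51 > v10.8 (even though the decimal 10.51 < 10.8).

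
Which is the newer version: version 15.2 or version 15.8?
version 15.8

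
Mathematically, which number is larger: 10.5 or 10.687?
10.687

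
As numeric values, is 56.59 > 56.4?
True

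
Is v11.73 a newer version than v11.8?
Yes. Version numbers are compared segment by segment as integers, not as decimals: minor version 73 > 8, so v11.73 > v11.8 (even though the decimal 11.73 < 11.8).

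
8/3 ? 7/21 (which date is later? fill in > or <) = >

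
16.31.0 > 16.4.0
True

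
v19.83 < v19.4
False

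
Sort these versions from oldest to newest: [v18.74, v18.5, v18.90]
[v18.5, v18.74, v18.90]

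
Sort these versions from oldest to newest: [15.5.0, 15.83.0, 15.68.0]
[15.5.0, 15.68.0, 15.83.0]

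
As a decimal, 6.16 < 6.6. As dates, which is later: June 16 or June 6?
June 16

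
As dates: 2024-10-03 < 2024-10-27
True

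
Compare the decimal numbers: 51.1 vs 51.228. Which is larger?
51.228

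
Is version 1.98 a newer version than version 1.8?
Yes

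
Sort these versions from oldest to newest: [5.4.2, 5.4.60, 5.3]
[5.3, 5.4.2, 5.4.60]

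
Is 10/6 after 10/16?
No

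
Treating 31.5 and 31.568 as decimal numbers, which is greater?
31.568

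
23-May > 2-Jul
False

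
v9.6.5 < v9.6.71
True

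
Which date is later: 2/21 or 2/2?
2/21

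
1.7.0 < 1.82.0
True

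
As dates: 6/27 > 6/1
True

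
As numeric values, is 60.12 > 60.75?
False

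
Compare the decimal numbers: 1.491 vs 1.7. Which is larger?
1.7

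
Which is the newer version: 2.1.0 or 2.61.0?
2.61.0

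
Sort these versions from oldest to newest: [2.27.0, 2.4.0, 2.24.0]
[2.4.0, 2.24.0, 2.27.0]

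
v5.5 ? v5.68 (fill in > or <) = <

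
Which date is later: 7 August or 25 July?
7 August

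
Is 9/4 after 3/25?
Yes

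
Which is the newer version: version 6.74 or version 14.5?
version 14.5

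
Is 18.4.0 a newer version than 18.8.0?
No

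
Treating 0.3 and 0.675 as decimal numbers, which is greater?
0.675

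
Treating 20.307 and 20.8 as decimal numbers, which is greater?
20.8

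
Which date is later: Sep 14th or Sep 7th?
Sep 14th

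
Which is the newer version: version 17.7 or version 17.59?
version 17.59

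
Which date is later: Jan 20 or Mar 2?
Mar 2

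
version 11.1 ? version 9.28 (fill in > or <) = >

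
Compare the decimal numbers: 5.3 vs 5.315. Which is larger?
5.315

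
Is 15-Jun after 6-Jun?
Yes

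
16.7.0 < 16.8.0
True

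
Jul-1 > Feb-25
True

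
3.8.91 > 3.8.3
True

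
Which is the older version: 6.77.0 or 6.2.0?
6.2.0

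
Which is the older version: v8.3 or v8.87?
v8.3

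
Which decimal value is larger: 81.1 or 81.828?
81.828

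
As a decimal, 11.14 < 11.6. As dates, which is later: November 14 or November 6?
November 14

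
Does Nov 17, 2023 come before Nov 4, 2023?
No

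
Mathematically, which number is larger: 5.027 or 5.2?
5.2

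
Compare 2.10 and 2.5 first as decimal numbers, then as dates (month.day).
As decimals: 2.10 < 2.5. As dates: 2/10 is later than 2/5 (day 10 > day 5).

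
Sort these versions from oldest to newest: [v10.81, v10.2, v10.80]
[v10.2, v10.80, v10.81]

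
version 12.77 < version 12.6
False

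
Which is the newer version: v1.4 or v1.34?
v1.34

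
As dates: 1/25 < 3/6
True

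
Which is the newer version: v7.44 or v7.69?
v7.69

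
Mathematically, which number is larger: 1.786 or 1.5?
1.786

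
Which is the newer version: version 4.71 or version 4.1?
version 4.71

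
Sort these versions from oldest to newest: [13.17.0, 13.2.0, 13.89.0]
[13.2.0, 13.17.0, 13.89.0]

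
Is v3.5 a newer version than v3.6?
No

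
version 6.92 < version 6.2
False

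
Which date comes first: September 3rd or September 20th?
September 3rd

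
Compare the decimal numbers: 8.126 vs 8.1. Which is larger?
8.126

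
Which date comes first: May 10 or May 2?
May 2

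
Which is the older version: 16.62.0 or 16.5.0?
16.5.0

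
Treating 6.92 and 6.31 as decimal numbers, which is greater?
6.92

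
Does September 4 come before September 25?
Yes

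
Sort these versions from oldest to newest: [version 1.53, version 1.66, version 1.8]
[version 1.8, version 1.53, version 1.66]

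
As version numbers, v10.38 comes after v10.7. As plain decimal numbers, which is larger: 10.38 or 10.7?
10.7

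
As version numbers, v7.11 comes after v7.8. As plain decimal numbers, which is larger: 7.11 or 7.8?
7.8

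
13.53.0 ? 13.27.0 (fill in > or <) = >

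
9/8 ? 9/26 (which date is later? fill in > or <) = <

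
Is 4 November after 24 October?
Yes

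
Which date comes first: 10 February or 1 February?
1 February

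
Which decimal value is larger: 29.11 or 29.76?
29.76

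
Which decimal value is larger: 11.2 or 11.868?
11.868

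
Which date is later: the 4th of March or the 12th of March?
the 12th of March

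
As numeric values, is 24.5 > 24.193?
True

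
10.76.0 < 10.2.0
False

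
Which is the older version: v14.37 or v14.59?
v14.37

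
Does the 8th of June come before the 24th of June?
Yes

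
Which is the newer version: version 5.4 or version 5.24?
version 5.24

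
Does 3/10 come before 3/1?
No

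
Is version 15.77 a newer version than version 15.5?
Yes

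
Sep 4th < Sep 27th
True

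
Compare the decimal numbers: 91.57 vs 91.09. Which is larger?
91.57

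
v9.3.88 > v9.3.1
True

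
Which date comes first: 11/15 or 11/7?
11/7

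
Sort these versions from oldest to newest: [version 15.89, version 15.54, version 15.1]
[version 15.1, version 15.54, version 15.89]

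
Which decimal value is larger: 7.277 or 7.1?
7.277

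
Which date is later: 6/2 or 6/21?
6/21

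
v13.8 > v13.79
False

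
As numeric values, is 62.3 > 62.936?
False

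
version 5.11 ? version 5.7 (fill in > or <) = >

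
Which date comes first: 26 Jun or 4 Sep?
26 Jun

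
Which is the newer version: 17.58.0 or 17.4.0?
17.58.0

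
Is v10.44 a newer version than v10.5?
Yes. Version numbers are compared segment by segment as integers, not as decimals: minor version 44 > 5, so v10.44 > v10.5 (even though the decimal 10.44 < 10.5).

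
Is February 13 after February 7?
Yes. Day 13 comes after day 7 in February — this is a date comparison, not a decimal one (the decimal 2.13 would be smaller than 2.7).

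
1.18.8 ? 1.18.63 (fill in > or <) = <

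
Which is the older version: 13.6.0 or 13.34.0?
13.6.0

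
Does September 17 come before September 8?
No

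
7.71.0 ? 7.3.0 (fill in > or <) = >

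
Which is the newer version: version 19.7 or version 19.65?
version 19.65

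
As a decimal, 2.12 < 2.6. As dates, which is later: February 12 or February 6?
February 12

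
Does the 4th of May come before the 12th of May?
Yes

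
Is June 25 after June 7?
Yes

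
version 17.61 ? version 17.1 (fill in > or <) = >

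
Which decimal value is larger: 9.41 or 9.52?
9.52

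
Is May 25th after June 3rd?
No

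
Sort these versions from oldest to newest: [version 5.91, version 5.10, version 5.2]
[version 5.2, version 5.10, version 5.91]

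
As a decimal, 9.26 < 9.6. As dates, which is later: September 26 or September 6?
September 26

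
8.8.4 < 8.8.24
True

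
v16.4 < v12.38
False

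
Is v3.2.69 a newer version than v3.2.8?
Yes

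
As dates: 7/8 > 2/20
True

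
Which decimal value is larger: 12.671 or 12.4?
12.671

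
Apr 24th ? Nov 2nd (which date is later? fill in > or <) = <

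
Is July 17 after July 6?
Yes. Day 17 comes after day 6 in July — this is a date comparison, not a decimal one (the decimal 7.17 would be smaller than 7.6).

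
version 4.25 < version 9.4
True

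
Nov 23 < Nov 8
False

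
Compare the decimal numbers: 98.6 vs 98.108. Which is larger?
98.6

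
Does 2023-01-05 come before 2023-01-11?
Yes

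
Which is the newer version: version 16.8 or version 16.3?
version 16.8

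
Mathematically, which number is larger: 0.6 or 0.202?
0.6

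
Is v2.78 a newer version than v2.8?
Yes. Version numbers are compared segment by segment as integers, not as decimals: minor version 78 > 8, so v2.78 > v2.8 (even though the decimal 2.78 < 2.8).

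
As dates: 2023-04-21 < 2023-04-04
False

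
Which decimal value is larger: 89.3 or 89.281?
89.3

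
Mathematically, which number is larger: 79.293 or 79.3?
79.3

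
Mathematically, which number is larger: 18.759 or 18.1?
18.759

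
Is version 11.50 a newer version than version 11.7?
Yes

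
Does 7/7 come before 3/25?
No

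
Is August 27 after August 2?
Yes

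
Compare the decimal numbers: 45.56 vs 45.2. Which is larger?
45.56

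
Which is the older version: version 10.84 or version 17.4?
version 10.84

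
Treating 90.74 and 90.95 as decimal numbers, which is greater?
90.95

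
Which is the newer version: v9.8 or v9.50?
v9.50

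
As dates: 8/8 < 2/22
False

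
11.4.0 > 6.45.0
True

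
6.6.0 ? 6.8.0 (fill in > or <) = <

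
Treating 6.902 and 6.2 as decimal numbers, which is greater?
6.902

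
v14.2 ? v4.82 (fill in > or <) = >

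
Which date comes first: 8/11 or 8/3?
8/3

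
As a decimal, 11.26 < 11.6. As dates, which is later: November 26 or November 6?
November 26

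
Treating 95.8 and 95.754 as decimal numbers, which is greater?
95.8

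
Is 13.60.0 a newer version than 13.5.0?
Yes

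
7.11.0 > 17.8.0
False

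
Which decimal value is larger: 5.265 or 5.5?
5.5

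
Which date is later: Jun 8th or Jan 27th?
Jun 8th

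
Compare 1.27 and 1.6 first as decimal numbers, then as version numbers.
As decimals: 1.27 < 1.6. As versions: v1.27 > v1.6 (minor version 27 > 6).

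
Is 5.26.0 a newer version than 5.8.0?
Yes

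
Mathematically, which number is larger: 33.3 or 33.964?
33.964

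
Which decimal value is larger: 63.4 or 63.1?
63.4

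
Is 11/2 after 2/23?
Yes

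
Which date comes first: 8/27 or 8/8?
8/8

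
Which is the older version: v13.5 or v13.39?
v13.5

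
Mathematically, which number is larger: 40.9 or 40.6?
40.9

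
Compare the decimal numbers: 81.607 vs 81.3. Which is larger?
81.607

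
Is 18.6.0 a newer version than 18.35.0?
No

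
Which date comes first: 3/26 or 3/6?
3/6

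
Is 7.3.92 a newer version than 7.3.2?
Yes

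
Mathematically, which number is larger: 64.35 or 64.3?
64.35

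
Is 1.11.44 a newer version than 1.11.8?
Yes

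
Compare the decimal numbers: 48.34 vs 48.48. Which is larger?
48.48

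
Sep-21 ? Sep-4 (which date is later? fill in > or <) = >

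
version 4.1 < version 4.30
True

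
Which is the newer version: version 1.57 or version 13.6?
version 13.6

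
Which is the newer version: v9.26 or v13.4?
v13.4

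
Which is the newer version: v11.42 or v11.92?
v11.92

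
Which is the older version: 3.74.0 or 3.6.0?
3.6.0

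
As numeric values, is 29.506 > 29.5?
True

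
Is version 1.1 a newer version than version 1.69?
No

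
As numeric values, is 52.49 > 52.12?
True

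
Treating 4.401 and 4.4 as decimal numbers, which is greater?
4.401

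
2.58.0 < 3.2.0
True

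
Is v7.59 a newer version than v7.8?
Yes. Version numbers are compared segment by segment as integers, not as decimals: minor version 59 > 8, so v7.59 > v7.8 (even though the decimal 7.59 < 7.8).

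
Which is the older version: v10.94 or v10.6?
v10.6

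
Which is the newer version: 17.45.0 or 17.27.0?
17.45.0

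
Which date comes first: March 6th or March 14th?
March 6th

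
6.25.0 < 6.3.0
False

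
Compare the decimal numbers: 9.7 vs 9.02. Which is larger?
9.7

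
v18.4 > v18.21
False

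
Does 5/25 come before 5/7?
No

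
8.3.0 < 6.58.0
False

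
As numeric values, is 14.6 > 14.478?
True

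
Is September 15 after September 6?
Yes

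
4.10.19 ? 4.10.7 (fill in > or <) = >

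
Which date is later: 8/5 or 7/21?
8/5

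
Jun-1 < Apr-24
False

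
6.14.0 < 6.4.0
False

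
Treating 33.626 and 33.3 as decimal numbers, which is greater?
33.626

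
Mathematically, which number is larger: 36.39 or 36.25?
36.39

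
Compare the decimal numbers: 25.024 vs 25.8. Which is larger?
25.8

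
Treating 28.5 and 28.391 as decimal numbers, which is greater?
28.5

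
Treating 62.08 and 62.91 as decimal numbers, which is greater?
62.91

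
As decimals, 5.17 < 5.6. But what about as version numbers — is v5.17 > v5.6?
True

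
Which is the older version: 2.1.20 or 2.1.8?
2.1.8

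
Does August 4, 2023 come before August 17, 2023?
Yes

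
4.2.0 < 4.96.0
True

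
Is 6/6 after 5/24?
Yes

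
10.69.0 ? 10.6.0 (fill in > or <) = >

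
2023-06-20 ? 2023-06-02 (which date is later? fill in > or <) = >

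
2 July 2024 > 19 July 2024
False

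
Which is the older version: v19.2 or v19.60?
v19.2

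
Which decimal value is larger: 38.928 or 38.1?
38.928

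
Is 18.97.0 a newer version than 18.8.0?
Yes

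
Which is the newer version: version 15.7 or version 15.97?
version 15.97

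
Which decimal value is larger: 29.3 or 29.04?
29.3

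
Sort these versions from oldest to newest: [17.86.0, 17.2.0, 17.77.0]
[17.2.0, 17.77.0, 17.86.0]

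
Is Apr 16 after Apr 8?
Yes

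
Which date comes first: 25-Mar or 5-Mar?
5-Mar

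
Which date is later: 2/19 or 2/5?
2/19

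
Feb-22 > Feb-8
True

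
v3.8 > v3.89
False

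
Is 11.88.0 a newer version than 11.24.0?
Yes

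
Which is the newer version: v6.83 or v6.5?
v6.83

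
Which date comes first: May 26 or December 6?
May 26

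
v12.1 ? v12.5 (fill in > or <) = <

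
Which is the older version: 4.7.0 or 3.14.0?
3.14.0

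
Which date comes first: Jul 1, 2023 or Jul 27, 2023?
Jul 1, 2023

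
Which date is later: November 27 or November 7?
November 27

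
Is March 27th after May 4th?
No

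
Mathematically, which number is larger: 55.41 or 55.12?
55.41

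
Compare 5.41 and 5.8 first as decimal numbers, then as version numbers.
As decimals: 5.41 < 5.8. As versions: v5.41 > v5.8 (minor version 41 > 8).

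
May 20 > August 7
False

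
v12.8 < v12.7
False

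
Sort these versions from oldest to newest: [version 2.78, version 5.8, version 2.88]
[version 2.78, version 2.88, version 5.8]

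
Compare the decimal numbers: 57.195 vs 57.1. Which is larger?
57.195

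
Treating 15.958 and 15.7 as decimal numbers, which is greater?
15.958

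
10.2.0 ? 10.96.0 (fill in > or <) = <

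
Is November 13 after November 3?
Yes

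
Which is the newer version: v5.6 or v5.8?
v5.8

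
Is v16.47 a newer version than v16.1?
Yes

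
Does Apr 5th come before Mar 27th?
No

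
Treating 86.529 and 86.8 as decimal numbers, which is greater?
86.8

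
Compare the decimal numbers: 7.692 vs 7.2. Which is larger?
7.692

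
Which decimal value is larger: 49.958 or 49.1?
49.958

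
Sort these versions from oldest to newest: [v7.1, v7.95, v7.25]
[v7.1, v7.25, v7.95]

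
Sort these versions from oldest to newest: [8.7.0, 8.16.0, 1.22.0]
[1.22.0, 8.7.0, 8.16.0]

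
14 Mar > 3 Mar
True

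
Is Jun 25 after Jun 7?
Yes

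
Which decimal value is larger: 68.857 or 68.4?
68.857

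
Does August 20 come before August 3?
No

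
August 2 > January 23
True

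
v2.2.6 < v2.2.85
True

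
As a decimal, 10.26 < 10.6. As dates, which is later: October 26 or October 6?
October 26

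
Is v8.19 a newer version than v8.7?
Yes. Version numbers are compared segment by segment as integers, not as decimals: minor version 19 > 7, so v8.19 > v8.7 (even though the decimal 8.19 < 8.7).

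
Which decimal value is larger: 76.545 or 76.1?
76.545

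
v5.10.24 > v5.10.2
True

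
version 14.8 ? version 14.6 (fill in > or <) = >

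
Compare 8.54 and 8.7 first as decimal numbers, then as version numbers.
As decimals: 8.54 < 8.7. As versions: v8.54 > v8.7 (minor version 54 > 7).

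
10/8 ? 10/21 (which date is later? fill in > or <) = <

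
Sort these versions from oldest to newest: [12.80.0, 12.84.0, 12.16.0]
[12.16.0, 12.80.0, 12.84.0]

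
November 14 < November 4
False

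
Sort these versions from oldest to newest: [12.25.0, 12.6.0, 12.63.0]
[12.6.0, 12.25.0, 12.63.0]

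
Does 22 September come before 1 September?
No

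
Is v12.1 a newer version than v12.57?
No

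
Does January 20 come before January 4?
No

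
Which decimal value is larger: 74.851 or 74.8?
74.851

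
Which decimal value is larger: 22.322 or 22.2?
22.322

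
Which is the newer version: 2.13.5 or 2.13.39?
2.13.39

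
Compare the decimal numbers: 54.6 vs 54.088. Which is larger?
54.6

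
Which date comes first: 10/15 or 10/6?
10/6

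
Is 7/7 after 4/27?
Yes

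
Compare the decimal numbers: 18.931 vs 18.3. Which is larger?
18.931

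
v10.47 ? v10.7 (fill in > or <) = >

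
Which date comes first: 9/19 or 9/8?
9/8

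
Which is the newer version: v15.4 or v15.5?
v15.5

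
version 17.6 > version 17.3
True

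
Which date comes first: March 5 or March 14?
March 5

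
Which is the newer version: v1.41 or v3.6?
v3.6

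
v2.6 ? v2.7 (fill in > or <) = <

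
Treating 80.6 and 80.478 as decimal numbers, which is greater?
80.6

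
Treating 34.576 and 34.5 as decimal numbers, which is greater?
34.576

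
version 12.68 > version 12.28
True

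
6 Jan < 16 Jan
True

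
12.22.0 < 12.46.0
True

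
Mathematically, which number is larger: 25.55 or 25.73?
25.73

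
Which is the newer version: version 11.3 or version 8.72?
version 11.3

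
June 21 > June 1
True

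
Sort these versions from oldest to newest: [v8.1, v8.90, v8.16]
[v8.1, v8.16, v8.90]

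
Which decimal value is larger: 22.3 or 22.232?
22.3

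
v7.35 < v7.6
False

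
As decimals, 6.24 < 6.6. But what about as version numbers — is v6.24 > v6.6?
True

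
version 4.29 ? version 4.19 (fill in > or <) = >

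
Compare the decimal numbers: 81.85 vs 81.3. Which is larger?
81.85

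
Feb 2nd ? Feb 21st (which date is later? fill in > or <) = <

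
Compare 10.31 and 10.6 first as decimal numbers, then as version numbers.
As decimals: 10.31 < 10.6. As versions: v10.31 > v10.6 (minor version 31 > 6).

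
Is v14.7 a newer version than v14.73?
No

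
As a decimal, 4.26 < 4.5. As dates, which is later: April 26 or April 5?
April 26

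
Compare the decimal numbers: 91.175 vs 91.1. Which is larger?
91.175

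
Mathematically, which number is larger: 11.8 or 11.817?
11.817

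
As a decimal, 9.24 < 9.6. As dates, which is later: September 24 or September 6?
September 24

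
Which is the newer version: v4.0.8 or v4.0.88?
v4.0.88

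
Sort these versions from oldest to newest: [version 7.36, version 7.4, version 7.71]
[version 7.4, version 7.36, version 7.71]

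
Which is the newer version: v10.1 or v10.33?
v10.33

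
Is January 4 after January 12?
No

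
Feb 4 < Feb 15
True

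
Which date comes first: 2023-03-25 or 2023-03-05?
2023-03-05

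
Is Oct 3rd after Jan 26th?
Yes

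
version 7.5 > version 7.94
False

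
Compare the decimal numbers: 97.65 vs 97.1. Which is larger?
97.65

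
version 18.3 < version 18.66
True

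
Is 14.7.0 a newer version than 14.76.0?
No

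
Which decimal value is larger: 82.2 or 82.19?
82.2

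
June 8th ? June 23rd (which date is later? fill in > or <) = <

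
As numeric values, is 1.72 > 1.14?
True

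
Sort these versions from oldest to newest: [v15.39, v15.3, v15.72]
[v15.3, v15.39, v15.72]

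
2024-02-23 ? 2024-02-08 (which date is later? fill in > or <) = >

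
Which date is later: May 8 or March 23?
May 8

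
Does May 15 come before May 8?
No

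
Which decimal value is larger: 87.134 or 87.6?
87.6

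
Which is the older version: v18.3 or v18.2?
v18.2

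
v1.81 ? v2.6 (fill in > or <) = <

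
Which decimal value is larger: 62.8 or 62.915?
62.915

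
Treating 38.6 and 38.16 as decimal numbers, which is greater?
38.6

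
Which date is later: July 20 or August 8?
August 8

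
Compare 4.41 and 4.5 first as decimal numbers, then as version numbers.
As decimals: 4.41 < 4.5. As versions: v4.41 > v4.5 (minor version 41 > 5).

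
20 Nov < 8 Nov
False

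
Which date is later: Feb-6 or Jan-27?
Feb-6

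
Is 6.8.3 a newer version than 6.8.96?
No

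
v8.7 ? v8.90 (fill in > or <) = <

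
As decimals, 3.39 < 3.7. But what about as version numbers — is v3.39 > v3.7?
True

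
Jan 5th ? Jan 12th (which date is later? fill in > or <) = <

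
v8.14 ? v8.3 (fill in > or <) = >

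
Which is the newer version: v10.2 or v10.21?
v10.21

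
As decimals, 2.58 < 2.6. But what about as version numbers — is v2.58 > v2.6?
True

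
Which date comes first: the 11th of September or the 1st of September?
the 1st of September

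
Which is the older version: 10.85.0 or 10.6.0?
10.6.0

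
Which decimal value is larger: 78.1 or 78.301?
78.301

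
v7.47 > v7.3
True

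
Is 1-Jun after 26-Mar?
Yes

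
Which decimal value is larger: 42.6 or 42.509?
42.6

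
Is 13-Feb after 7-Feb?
Yes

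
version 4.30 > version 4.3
True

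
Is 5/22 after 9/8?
No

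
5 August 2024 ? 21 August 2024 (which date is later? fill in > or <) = <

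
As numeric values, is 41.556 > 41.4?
True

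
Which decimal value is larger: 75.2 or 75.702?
75.702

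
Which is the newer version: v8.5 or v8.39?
v8.39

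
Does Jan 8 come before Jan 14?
Yes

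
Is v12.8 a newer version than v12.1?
Yes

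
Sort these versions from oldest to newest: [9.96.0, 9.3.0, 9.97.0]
[9.3.0, 9.96.0, 9.97.0]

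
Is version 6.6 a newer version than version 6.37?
No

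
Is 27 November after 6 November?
Yes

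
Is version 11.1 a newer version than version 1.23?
Yes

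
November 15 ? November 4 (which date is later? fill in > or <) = >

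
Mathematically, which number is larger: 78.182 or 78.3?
78.3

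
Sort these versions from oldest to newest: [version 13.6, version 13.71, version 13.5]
[version 13.5, version 13.6, version 13.71]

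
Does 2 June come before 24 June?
Yes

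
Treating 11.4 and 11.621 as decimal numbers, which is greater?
11.621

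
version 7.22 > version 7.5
True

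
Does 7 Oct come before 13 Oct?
Yes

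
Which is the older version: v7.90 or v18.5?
v7.90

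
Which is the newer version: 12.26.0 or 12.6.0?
12.26.0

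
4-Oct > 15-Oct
False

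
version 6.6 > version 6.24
False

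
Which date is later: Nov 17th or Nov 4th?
Nov 17th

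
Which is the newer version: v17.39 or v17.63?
v17.63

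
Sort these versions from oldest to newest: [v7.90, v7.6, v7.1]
[v7.1, v7.6, v7.90]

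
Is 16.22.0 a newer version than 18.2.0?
No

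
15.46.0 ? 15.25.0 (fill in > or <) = >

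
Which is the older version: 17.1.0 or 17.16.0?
17.1.0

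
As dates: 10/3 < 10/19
True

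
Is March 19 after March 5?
Yes. Day 19 comes after day 5 in March — this is a date comparison, not a decimal one (the decimal 3.19 would be smaller than 3.5).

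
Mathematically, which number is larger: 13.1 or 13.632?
13.632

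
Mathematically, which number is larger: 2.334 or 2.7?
2.7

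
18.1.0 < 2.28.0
False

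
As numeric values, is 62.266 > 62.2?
True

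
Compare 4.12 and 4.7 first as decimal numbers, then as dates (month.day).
As decimals: 4.12 < 4.7. As dates: 4/12 is later than 4/7 (day 12 > day 7).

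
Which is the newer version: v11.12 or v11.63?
v11.63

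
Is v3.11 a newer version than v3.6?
Yes. Version numbers are compared segment by segment as integers, not as decimals: minor version 11 > 6, so v3.11 > v3.6 (even though the decimal 3.11 < 3.6).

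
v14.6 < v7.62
False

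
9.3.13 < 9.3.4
False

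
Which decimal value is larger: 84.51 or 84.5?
84.51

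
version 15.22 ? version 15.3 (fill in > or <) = >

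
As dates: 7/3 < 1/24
False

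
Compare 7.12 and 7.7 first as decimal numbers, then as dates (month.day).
As decimals: 7.12 < 7.7. As dates: 7/12 is later than 7/7 (day 12 > day 7).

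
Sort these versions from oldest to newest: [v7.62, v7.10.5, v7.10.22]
[v7.10.5, v7.10.22, v7.62]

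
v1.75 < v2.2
True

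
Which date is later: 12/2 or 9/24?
12/2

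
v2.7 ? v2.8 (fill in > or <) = <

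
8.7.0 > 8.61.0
False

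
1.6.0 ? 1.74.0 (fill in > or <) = <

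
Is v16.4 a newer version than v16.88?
No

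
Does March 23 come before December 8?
Yes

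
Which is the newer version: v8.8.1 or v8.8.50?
v8.8.50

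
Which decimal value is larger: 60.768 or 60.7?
60.768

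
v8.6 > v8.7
False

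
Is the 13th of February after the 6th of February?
Yes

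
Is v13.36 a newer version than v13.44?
No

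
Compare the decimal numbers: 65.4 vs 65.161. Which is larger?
65.4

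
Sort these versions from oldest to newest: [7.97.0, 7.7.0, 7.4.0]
[7.4.0, 7.7.0, 7.97.0]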